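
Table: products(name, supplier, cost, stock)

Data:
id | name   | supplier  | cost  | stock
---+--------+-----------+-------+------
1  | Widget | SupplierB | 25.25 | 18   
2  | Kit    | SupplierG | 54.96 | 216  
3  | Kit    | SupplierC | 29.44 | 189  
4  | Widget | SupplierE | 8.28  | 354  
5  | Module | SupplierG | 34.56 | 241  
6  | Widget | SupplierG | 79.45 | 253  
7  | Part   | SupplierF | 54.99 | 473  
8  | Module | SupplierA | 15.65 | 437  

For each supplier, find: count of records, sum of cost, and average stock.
SELECT supplier,
       COUNT(*) as cnt,
       SUM(cost) as total_cost,
       AVG(stock) as avg_stock
FROM products
GROUP BY supplier

Result:
  SupplierA: 1 records, 15.65 total cost, 437.00 avg stock
  SupplierB: 1 records, 25.25 total cost, 18.00 avg stock
  SupplierC: 1 records, 29.44 total cost, 189.00 avg stock
  SupplierE: 1 records, 8.28 total cost, 354.00 avg stock
  SupplierF: 1 records, 54.99 total cost, 473.00 avg stock
  SupplierG: 3 records, 168.97 total cost, 236.67 avg stock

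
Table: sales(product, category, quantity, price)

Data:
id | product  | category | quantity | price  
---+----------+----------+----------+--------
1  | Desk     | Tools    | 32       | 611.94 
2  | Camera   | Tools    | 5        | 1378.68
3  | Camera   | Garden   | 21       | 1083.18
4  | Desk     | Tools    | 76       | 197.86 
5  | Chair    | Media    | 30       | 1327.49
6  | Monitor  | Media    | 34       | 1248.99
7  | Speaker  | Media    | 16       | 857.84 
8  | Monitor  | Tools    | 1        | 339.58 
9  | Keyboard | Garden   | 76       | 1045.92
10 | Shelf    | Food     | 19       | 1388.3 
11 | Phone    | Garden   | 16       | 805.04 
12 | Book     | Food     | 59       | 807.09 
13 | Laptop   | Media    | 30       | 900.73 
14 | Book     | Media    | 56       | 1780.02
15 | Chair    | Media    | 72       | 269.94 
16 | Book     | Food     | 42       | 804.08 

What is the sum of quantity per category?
SELECT category, SUM(quantity) as result
FROM sales
GROUP BY category

Result:
  Food: 120
  Garden: 113
  Media: 238
  Tools: 114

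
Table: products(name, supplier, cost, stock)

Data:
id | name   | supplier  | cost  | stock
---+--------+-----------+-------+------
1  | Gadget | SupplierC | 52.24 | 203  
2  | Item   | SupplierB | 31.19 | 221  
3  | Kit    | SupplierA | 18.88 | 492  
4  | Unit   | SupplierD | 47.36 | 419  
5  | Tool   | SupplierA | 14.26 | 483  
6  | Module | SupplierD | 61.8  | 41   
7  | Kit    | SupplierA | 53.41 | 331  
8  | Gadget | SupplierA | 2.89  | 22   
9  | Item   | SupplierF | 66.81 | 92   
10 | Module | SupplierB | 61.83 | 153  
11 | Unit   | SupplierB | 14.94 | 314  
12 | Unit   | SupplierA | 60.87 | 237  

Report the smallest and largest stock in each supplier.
SELECT supplier, MIN(stock), MAX(stock)
FROM products
GROUP BY supplier

Result:
  SupplierA: min=22, max=492
  SupplierB: min=153, max=314
  SupplierC: min=203, max=203
  SupplierD: min=41, max=419
  SupplierF: min=92, max=92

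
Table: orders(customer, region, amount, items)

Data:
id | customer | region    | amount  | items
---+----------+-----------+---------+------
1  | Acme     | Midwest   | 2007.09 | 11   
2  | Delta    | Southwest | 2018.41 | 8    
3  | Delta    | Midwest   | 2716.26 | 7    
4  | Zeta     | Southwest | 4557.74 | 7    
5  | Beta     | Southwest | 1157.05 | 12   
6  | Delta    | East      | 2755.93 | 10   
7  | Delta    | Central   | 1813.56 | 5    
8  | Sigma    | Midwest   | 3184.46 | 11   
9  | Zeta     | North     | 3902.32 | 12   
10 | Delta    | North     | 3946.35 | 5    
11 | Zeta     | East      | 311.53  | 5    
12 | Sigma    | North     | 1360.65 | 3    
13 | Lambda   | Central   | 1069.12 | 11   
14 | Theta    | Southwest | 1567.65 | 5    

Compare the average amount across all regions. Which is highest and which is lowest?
SELECT region, AVG(amount)
FROM orders
GROUP BY region
ORDER BY AVG(amount)

All groups:
  Central: 1441.34
  East: 1533.73
  Southwest: 2325.21
  Midwest: 2635.94
  North: 3069.77

Highest: North (3069.77)
Lowest: Central (1441.34)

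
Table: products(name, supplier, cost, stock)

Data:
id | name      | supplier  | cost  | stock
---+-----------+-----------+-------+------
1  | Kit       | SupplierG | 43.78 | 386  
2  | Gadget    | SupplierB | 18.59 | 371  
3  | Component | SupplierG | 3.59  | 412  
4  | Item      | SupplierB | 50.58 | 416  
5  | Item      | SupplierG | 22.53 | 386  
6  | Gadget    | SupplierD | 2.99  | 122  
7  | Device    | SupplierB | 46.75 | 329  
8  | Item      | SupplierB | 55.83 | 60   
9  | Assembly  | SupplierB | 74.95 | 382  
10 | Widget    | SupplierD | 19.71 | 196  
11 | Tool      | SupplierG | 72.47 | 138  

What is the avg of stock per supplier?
SELECT supplier, AVG(stock) as result
FROM products
GROUP BY supplier

Result:
  SupplierB: 311.60
  SupplierD: 159.00
  SupplierG: 330.50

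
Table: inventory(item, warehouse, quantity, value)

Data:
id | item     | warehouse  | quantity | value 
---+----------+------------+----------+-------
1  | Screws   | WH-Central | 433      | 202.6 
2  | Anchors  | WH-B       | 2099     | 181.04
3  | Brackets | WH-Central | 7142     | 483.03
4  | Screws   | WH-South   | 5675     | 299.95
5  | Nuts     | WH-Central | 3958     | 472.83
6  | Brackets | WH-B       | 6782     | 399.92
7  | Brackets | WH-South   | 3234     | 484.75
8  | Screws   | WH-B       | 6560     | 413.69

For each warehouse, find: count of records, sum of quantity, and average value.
SELECT warehouse,
       COUNT(*) as cnt,
       SUM(quantity) as total_quantity,
       AVG(value) as avg_value
FROM inventory
GROUP BY warehouse

Result:
  WH-B: 3 records, 15441 total quantity, 331.55 avg value
  WH-Central: 3 records, 11533 total quantity, 386.15 avg value
  WH-South: 2 records, 8909 total quantity, 392.35 avg value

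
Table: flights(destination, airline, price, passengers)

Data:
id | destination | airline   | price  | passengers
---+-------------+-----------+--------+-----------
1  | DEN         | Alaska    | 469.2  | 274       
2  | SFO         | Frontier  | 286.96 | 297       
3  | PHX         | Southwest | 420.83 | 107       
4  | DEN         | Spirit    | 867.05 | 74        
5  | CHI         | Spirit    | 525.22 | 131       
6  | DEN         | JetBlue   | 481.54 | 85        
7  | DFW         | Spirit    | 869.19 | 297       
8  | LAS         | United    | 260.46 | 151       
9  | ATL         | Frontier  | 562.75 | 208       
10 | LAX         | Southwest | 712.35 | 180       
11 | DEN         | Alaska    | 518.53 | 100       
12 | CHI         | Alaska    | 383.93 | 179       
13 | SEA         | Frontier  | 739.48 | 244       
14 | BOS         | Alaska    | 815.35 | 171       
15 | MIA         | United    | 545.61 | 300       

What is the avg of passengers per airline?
SELECT airline, AVG(passengers) as result
FROM flights
GROUP BY airline

Result:
  Alaska: 181.00
  Frontier: 249.67
  JetBlue: 85.00
  Southwest: 143.50
  Spirit: 167.33
  United: 225.50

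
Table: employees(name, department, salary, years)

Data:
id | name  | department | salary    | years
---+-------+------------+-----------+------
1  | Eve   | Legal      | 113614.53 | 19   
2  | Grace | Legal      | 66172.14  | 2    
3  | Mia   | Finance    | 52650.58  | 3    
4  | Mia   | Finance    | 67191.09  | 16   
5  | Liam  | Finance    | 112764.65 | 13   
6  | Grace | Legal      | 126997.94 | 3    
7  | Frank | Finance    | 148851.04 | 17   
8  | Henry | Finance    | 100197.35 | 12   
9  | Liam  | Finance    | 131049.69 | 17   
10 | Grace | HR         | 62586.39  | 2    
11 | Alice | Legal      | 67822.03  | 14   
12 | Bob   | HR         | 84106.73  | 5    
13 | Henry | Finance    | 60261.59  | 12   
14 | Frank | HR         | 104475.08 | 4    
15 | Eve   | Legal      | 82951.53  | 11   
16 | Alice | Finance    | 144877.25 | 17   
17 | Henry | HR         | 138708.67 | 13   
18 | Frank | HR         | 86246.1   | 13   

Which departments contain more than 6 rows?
SELECT department, COUNT(*) as cnt
FROM employees
GROUP BY department
HAVING COUNT(*) > 6

Result:
  Finance: 8

Note: HAVING filters groups after aggregation, WHERE filters rows before.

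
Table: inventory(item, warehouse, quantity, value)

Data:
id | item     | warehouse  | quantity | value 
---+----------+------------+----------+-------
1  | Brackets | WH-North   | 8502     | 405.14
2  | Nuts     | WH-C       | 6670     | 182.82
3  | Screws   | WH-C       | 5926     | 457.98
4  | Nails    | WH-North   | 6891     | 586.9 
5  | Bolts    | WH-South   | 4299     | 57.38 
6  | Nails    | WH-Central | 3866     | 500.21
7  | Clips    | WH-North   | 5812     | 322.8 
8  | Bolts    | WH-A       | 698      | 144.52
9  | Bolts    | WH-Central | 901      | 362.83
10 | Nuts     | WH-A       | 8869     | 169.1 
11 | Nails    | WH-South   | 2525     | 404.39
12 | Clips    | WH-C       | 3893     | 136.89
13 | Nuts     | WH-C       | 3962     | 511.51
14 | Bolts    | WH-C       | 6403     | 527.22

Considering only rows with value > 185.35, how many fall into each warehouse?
SELECT warehouse, COUNT(*)
FROM inventory
WHERE value > 185.35
GROUP BY warehouse

Note: WHERE filters rows before grouping.

Result:
  WH-C: 3
  WH-Central: 2
  WH-North: 3
  WH-South: 1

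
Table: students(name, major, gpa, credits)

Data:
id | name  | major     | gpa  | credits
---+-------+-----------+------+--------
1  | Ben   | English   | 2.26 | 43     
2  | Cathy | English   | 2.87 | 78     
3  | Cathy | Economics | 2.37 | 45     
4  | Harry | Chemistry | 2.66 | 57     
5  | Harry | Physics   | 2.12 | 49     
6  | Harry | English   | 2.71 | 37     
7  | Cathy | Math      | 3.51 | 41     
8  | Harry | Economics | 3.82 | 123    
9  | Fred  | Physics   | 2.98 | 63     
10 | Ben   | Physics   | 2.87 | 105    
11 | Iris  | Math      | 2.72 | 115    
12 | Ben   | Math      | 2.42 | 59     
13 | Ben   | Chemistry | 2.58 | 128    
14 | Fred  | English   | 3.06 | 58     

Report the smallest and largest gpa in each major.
SELECT major, MIN(gpa), MAX(gpa)
FROM students
GROUP BY major

Result:
  Chemistry: min=2.58, max=2.66
  Economics: min=2.37, max=3.82
  English: min=2.26, max=3.06
  Math: min=2.42, max=3.51
  Physics: min=2.12, max=2.98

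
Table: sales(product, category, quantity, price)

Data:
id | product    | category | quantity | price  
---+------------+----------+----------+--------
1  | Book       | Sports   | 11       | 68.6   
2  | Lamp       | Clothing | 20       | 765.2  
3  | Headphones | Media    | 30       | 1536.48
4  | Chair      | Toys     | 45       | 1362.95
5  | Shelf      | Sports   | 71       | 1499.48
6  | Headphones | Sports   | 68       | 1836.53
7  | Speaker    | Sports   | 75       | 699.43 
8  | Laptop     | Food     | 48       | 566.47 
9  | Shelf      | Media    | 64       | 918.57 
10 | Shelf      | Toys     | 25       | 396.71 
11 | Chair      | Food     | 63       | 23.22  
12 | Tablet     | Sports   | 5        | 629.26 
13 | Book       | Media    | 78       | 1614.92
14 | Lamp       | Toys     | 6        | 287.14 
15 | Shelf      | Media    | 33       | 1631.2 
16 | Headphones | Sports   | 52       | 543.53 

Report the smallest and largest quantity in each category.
SELECT category, MIN(quantity), MAX(quantity)
FROM sales
GROUP BY category

Result:
  Clothing: min=20, max=20
  Food: min=48, max=63
  Media: min=30, max=78
  Sports: min=5, max=75
  Toys: min=6, max=45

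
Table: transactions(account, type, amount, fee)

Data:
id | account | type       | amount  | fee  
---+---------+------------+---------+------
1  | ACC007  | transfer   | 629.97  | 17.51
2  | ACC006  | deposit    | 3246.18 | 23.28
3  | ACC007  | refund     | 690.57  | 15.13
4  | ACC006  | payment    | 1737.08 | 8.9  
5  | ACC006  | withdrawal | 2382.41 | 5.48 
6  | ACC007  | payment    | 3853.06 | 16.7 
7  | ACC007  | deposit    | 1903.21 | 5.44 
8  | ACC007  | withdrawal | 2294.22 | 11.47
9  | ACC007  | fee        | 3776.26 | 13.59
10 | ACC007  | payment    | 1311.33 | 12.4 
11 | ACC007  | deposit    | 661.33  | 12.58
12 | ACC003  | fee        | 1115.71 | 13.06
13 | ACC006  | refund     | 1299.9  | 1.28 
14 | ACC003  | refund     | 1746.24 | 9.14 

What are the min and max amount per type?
SELECT type, MIN(amount), MAX(amount)
FROM transactions
GROUP BY type

Result:
  deposit: min=661.33, max=3246.18
  fee: min=1115.71, max=3776.26
  payment: min=1311.33, max=3853.06
  refund: min=690.57, max=1746.24
  transfer: min=629.97, max=629.97
  withdrawal: min=2294.22, max=2382.41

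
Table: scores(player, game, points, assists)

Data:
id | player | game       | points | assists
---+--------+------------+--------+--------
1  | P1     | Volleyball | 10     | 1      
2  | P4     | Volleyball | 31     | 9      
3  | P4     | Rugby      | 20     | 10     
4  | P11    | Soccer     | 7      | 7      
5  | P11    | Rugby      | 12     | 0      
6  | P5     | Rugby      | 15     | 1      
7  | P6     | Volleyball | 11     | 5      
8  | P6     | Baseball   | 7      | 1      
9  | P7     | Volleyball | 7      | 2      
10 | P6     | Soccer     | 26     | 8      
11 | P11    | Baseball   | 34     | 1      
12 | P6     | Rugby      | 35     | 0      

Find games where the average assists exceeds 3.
SELECT game, AVG(assists)
FROM scores
GROUP BY game
HAVING AVG(assists) > 3

Result:
  Soccer: avg=7.50
  Volleyball: avg=4.25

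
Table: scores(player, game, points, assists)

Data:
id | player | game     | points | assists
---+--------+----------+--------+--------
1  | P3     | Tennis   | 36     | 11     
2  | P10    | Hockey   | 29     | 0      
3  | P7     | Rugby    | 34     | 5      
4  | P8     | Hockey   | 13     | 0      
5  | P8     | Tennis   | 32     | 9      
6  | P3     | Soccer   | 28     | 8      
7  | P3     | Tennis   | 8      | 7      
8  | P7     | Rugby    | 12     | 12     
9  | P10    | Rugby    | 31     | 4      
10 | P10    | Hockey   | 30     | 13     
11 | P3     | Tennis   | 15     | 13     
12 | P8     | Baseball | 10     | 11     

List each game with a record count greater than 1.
SELECT game, COUNT(*) as cnt
FROM scores
GROUP BY game
HAVING COUNT(*) > 1

Result:
  Hockey: 3
  Rugby: 3
  Tennis: 4

Note: HAVING filters groups after aggregation, WHERE filters rows before.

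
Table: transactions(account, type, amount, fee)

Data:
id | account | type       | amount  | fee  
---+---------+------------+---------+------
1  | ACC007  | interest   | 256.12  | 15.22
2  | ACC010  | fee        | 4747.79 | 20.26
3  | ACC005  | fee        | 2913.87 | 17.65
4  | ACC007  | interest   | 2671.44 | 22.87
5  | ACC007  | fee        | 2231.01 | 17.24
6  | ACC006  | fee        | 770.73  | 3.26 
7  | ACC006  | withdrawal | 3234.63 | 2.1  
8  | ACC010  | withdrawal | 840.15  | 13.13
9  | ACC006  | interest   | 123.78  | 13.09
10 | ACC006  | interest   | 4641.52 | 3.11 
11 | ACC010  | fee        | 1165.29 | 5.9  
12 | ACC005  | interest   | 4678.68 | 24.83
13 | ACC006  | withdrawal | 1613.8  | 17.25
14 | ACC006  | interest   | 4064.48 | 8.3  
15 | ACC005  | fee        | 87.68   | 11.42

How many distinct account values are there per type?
SELECT type, COUNT(DISTINCT account)
FROM transactions
GROUP BY type

Result:
  fee: 4 distinct
  interest: 3 distinct
  withdrawal: 2 distinct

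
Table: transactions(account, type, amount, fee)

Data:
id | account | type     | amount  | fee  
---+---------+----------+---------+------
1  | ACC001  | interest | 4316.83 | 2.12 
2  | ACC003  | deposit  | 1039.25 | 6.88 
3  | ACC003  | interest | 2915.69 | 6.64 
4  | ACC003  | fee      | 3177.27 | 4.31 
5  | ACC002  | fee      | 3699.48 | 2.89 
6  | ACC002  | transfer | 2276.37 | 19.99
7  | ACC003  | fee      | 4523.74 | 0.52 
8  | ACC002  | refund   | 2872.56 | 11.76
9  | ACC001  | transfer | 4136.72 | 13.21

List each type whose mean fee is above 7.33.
SELECT type, AVG(fee)
FROM transactions
GROUP BY type
HAVING AVG(fee) > 7.33

Result:
  refund: avg=11.76
  transfer: avg=16.60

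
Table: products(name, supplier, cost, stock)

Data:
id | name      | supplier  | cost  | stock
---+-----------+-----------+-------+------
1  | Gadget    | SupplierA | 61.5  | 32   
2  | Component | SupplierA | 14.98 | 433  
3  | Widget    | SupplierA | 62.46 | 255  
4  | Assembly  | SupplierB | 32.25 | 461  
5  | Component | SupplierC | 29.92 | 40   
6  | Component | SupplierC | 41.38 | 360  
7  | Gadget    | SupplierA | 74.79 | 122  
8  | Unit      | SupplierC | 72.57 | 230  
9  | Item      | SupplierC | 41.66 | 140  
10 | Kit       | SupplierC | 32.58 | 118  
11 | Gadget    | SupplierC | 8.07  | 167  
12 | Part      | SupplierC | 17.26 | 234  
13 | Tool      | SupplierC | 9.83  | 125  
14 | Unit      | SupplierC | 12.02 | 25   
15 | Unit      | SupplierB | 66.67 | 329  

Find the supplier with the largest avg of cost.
SELECT supplier, AVG(cost) as val
FROM products
GROUP BY supplier
ORDER BY val DESC
LIMIT 1

Result: SupplierA with avg(cost) = 53.43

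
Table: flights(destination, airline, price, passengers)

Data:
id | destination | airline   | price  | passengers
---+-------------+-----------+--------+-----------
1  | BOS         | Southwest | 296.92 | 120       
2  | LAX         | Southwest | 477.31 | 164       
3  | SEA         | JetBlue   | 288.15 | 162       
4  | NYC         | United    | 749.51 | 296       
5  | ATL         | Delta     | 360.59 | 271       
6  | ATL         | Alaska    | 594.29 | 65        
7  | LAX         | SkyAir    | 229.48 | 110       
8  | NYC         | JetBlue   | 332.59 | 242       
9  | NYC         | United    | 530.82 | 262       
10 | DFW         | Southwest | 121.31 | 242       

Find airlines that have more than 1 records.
SELECT airline, COUNT(*) as cnt
FROM flights
GROUP BY airline
HAVING COUNT(*) > 1

Result:
  JetBlue: 2
  Southwest: 3
  United: 2

Note: HAVING filters groups after aggregation, WHERE filters rows before.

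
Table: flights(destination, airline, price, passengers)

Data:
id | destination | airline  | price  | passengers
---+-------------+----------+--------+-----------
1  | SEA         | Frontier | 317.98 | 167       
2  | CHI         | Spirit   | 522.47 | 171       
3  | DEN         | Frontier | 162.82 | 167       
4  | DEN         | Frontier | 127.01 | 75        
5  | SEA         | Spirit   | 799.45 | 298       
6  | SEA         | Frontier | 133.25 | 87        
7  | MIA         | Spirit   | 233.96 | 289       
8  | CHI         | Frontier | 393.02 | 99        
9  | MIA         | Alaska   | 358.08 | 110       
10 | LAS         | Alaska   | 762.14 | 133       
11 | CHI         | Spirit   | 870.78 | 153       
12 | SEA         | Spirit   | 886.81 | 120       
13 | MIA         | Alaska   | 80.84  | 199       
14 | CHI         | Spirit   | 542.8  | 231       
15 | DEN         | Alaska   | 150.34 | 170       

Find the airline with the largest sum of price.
SELECT airline, SUM(price) as val
FROM flights
GROUP BY airline
ORDER BY val DESC
LIMIT 1

Result: Spirit with sum(price) = 3856.27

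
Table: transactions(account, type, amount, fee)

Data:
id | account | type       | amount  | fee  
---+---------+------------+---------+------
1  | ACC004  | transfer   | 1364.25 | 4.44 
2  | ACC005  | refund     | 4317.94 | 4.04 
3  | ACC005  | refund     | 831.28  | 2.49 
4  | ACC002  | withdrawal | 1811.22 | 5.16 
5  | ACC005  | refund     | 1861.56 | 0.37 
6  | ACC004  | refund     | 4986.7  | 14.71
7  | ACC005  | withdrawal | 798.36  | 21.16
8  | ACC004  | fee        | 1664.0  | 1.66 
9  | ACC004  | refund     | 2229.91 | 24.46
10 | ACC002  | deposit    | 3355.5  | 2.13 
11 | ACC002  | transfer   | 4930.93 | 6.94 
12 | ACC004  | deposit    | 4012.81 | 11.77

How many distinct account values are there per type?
SELECT type, COUNT(DISTINCT account)
FROM transactions
GROUP BY type

Result:
  deposit: 2 distinct
  fee: 1 distinct
  refund: 2 distinct
  transfer: 2 distinct
  withdrawal: 2 distinct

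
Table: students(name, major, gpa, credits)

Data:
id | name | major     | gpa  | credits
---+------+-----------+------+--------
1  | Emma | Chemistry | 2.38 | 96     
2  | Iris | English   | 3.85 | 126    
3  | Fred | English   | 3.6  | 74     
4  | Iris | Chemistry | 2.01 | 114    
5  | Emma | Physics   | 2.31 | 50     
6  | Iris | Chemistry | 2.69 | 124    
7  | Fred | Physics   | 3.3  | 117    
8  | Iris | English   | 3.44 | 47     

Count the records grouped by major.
SELECT major, COUNT(*) as count
FROM students
GROUP BY major

Result:
  Chemistry: 3
  English: 3
  Physics: 2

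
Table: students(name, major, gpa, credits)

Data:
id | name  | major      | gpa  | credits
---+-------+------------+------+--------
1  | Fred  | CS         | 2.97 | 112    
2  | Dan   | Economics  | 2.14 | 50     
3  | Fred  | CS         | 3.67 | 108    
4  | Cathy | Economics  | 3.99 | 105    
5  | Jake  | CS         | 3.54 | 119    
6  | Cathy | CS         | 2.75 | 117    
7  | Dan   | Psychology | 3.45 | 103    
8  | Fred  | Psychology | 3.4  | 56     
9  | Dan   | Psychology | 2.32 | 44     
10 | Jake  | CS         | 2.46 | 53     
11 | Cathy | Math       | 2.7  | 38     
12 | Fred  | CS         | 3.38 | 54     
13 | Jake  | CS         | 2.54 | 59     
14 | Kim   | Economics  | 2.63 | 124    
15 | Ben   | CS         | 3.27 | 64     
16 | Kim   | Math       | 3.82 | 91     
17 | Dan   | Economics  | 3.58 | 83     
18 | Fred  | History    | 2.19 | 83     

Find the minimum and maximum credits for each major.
SELECT major, MIN(credits), MAX(credits)
FROM students
GROUP BY major

Result:
  CS: min=53, max=119
  Economics: min=50, max=124
  History: min=83, max=83
  Math: min=38, max=91
  Psychology: min=44, max=103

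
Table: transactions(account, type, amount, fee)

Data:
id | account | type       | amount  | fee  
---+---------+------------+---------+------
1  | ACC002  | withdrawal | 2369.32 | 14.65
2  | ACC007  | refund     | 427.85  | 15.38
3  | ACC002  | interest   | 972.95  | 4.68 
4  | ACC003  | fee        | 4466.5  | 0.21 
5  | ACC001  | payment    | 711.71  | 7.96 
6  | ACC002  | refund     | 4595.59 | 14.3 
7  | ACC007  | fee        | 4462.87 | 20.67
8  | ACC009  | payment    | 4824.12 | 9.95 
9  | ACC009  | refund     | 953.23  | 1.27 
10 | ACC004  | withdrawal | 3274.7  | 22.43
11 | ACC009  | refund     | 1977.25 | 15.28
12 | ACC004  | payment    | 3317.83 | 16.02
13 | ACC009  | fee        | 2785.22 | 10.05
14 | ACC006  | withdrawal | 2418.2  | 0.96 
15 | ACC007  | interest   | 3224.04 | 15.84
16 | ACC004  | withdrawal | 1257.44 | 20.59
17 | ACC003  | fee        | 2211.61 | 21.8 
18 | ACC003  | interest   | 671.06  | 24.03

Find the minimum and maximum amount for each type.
SELECT type, MIN(amount), MAX(amount)
FROM transactions
GROUP BY type

Result:
  fee: min=2211.61, max=4466.50
  interest: min=671.06, max=3224.04
  payment: min=711.71, max=4824.12
  refund: min=427.85, max=4595.59
  withdrawal: min=1257.44, max=3274.70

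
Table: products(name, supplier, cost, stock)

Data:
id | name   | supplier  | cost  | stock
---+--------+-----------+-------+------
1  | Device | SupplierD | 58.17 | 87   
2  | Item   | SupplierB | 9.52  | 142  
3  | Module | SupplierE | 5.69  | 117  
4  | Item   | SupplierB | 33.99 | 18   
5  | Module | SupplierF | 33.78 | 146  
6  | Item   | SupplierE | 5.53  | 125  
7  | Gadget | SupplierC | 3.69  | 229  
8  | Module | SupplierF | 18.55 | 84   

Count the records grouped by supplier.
SELECT supplier, COUNT(*) as count
FROM products
GROUP BY supplier

Result:
  SupplierB: 2
  SupplierC: 1
  SupplierD: 1
  SupplierE: 2
  SupplierF: 2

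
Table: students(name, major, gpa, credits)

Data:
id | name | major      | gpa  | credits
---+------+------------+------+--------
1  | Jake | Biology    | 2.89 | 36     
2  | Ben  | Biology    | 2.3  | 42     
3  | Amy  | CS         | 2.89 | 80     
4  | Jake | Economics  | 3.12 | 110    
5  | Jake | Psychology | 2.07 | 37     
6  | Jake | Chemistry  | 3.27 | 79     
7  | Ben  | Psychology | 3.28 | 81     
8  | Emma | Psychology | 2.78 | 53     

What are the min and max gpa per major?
SELECT major, MIN(gpa), MAX(gpa)
FROM students
GROUP BY major

Result:
  Biology: min=2.30, max=2.89
  CS: min=2.89, max=2.89
  Chemistry: min=3.27, max=3.27
  Economics: min=3.12, max=3.12
  Psychology: min=2.07, max=3.28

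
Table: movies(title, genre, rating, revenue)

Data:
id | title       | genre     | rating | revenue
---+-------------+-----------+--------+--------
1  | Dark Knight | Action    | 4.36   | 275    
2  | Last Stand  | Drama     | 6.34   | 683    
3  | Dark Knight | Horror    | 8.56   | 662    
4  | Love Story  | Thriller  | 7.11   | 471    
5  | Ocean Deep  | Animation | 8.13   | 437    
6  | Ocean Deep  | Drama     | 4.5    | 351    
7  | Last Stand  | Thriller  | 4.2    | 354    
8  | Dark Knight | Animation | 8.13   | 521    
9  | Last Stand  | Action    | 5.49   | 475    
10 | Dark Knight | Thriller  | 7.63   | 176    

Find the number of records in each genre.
SELECT genre, COUNT(*) as count
FROM movies
GROUP BY genre

Result:
  Action: 2
  Animation: 2
  Drama: 2
  Horror: 1
  Thriller: 3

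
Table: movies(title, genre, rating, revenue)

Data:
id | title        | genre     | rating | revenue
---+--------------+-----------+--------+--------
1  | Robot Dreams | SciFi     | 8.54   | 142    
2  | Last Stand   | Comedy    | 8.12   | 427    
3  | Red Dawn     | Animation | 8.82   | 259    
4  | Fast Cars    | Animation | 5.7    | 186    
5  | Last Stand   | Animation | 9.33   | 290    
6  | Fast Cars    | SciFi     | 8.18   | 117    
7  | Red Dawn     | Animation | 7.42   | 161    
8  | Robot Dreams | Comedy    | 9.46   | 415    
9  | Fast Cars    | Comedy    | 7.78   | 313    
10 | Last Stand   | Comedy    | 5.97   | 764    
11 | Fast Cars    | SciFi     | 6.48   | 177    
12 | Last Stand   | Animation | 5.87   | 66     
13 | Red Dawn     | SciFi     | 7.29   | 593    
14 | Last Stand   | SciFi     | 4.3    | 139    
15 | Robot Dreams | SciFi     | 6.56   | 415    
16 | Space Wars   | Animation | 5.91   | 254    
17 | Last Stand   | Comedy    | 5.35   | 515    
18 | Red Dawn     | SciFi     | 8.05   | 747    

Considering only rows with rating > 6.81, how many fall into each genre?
SELECT genre, COUNT(*)
FROM movies
WHERE rating > 6.81
GROUP BY genre

Note: WHERE filters rows before grouping.

Result:
  Animation: 3
  Comedy: 3
  SciFi: 4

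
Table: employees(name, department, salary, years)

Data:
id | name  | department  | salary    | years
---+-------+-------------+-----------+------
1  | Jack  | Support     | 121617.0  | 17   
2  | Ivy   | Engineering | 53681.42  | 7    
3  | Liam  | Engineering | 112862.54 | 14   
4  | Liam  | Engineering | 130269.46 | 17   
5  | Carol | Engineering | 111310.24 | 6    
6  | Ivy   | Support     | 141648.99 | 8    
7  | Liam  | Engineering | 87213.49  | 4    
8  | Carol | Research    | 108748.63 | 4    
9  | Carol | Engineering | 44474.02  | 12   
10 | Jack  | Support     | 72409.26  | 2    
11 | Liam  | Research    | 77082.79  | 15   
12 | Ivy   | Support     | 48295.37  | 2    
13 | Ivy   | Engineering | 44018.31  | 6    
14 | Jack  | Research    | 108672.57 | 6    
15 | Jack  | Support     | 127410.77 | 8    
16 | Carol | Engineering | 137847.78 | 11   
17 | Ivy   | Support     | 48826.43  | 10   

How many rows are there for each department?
SELECT department, COUNT(*) as count
FROM employees
GROUP BY department

Result:
  Engineering: 8
  Research: 3
  Support: 6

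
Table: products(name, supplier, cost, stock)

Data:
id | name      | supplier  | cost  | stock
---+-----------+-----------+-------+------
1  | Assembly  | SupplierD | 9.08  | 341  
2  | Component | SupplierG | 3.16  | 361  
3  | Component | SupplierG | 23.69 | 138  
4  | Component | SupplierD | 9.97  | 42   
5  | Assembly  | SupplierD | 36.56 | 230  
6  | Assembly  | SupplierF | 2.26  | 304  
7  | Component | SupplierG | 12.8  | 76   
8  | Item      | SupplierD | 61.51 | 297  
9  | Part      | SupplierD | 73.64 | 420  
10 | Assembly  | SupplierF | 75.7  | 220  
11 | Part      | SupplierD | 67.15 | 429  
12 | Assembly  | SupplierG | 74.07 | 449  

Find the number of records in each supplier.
SELECT supplier, COUNT(*) as count
FROM products
GROUP BY supplier

Result:
  SupplierD: 6
  SupplierF: 2
  SupplierG: 4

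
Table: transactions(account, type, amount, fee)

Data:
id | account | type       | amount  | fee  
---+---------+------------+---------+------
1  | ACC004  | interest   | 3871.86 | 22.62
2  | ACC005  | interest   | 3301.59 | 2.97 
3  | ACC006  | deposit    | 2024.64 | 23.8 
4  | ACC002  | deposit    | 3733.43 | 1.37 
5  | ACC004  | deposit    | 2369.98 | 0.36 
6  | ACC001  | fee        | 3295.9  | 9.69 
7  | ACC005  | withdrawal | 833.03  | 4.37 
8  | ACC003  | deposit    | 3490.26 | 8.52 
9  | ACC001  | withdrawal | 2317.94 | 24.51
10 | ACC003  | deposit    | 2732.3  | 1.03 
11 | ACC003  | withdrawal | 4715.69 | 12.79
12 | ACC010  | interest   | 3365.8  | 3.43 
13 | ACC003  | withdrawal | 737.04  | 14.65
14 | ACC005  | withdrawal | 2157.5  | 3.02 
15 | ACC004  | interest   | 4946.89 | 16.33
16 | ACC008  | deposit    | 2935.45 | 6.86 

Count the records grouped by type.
SELECT type, COUNT(*) as count
FROM transactions
GROUP BY type

Result:
  deposit: 6
  fee: 1
  interest: 4
  withdrawal: 5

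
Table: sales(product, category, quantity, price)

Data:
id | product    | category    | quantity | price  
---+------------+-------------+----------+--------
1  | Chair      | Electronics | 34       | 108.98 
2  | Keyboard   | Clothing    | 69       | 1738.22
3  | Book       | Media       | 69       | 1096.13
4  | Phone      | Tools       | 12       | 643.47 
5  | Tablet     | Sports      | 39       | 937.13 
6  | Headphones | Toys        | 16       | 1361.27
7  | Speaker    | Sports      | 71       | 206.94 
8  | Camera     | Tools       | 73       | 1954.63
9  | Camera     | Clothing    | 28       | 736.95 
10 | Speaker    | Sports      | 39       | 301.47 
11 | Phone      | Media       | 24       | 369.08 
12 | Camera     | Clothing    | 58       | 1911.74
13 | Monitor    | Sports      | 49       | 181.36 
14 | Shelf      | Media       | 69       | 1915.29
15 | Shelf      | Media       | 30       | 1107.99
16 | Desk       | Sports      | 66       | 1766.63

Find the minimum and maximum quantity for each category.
SELECT category, MIN(quantity), MAX(quantity)
FROM sales
GROUP BY category

Result:
  Clothing: min=28, max=69
  Electronics: min=34, max=34
  Media: min=24, max=69
  Sports: min=39, max=71
  Tools: min=12, max=73
  Toys: min=16, max=16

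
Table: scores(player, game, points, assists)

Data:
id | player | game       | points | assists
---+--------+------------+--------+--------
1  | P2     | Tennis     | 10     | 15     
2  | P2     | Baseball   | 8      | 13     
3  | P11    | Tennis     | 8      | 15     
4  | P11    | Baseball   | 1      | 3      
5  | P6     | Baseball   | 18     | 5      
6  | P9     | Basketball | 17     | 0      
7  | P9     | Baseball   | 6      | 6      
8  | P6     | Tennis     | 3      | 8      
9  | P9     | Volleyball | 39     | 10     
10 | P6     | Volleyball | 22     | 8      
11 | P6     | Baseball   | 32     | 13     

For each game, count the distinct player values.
SELECT game, COUNT(DISTINCT player)
FROM scores
GROUP BY game

Result:
  Baseball: 4 distinct
  Basketball: 1 distinct
  Tennis: 3 distinct
  Volleyball: 2 distinct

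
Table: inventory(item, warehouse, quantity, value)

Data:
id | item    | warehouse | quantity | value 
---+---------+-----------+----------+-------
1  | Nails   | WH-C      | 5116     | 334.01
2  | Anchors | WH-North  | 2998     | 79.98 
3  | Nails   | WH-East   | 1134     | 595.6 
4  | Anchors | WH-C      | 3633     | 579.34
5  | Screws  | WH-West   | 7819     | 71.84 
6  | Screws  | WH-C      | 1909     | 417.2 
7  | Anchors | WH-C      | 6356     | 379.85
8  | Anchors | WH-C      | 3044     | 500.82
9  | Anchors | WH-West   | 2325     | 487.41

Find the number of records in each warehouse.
SELECT warehouse, COUNT(*) as count
FROM inventory
GROUP BY warehouse

Result:
  WH-C: 5
  WH-East: 1
  WH-North: 1
  WH-West: 2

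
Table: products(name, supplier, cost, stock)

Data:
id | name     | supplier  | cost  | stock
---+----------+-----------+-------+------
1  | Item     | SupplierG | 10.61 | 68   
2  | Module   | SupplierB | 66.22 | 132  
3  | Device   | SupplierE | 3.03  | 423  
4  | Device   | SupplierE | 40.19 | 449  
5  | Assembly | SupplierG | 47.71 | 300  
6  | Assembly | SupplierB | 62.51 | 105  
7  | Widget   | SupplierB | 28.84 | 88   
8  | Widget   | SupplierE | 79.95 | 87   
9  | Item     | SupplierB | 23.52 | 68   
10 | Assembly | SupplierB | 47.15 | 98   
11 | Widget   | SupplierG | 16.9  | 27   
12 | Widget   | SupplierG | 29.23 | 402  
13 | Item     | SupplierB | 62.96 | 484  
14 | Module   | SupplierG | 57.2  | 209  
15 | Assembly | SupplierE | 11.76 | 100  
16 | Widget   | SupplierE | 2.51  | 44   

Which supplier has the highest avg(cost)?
SELECT supplier, AVG(cost) as val
FROM products
GROUP BY supplier
ORDER BY val DESC
LIMIT 1

Result: SupplierB with avg(cost) = 48.53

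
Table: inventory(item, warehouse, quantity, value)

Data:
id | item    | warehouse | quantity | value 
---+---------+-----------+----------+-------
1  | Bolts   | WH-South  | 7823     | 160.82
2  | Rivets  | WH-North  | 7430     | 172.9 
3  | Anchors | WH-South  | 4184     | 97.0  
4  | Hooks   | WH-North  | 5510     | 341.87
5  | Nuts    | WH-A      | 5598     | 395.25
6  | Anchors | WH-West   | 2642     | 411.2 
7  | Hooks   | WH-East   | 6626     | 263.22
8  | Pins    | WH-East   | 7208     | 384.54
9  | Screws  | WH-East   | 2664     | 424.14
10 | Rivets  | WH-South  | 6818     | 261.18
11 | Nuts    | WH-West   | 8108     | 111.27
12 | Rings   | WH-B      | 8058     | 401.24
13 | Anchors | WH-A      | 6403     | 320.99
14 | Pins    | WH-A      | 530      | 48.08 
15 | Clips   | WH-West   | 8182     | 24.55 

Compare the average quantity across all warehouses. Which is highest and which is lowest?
SELECT warehouse, AVG(quantity)
FROM inventory
GROUP BY warehouse
ORDER BY AVG(quantity)

All groups:
  WH-A: 4177.00
  WH-East: 5499.33
  WH-South: 6275.00
  WH-West: 6310.67
  WH-North: 6470.00
  WH-B: 8058.00

Highest: WH-B (8058.00)
Lowest: WH-A (4177.00)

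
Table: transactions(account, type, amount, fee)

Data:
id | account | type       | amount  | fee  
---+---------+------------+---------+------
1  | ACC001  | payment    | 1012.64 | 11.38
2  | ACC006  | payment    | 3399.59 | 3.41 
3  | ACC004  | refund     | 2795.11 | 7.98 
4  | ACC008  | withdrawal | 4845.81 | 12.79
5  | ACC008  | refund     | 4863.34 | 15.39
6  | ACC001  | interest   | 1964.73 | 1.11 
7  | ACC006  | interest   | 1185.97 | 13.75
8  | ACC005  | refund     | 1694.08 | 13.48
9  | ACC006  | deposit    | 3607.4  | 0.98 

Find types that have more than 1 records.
SELECT type, COUNT(*) as cnt
FROM transactions
GROUP BY type
HAVING COUNT(*) > 1

Result:
  interest: 2
  payment: 2
  refund: 3

Note: HAVING filters groups after aggregation, WHERE filters rows before.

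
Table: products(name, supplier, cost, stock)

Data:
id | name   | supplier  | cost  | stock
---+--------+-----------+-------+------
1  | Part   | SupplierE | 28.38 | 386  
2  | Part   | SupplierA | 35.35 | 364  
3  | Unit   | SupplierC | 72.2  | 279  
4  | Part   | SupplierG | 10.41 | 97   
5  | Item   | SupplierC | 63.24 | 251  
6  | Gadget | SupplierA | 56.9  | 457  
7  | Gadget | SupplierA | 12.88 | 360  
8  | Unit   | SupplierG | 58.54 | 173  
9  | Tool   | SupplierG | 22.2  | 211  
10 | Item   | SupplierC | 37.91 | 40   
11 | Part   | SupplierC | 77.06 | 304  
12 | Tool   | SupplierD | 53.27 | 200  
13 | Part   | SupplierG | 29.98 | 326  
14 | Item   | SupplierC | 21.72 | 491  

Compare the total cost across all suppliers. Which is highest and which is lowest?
SELECT supplier, SUM(cost)
FROM products
GROUP BY supplier
ORDER BY SUM(cost)

All groups:
  SupplierE: 28.38
  SupplierD: 53.27
  SupplierA: 105.13
  SupplierG: 121.13
  SupplierC: 272.13

Highest: SupplierC (272.13)
Lowest: SupplierE (28.38)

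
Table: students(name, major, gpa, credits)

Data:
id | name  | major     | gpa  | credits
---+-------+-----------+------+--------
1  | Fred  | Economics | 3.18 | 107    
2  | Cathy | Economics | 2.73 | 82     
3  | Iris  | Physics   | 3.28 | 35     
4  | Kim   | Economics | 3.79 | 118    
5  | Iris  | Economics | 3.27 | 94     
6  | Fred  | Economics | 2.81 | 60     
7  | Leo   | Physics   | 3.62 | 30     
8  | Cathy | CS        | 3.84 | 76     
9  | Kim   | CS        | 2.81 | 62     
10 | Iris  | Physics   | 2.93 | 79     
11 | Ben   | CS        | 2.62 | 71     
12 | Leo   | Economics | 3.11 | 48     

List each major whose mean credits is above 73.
SELECT major, AVG(credits)
FROM students
GROUP BY major
HAVING AVG(credits) > 73

Result:
  Economics: avg=84.83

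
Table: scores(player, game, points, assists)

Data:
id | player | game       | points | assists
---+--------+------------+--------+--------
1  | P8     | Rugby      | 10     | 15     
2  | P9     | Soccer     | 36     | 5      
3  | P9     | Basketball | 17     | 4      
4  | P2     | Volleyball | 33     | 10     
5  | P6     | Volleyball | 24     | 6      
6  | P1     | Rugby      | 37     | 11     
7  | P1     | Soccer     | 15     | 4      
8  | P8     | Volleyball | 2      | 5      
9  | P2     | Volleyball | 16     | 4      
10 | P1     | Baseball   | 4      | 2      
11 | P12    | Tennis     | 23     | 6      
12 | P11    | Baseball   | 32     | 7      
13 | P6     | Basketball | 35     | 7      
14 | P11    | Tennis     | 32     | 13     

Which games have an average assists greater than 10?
SELECT game, AVG(assists)
FROM scores
GROUP BY game
HAVING AVG(assists) > 10

Result:
  Rugby: avg=13.00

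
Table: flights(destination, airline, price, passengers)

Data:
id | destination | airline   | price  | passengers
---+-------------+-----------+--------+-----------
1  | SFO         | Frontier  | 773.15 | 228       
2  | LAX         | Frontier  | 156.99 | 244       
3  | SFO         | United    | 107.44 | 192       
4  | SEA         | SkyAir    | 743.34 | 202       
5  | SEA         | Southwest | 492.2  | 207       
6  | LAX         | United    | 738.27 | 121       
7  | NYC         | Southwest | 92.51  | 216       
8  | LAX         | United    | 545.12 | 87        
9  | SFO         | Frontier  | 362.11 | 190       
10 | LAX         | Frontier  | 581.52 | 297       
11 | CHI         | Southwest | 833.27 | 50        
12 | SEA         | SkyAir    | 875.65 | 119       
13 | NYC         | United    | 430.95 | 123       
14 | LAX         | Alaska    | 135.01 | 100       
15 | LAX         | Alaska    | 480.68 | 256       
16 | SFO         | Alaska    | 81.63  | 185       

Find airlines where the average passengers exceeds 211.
SELECT airline, AVG(passengers)
FROM flights
GROUP BY airline
HAVING AVG(passengers) > 211

Result:
  Frontier: avg=239.75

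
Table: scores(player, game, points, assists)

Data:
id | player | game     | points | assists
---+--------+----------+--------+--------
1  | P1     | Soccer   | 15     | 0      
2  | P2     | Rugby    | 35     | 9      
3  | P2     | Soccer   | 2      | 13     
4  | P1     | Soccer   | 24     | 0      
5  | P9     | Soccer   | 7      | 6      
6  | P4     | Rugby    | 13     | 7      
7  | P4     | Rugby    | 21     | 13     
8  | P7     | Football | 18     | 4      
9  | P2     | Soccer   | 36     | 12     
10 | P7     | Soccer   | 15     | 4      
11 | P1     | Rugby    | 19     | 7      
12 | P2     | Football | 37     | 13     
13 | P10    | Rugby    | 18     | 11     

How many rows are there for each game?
SELECT game, COUNT(*) as count
FROM scores
GROUP BY game

Result:
  Football: 2
  Rugby: 5
  Soccer: 6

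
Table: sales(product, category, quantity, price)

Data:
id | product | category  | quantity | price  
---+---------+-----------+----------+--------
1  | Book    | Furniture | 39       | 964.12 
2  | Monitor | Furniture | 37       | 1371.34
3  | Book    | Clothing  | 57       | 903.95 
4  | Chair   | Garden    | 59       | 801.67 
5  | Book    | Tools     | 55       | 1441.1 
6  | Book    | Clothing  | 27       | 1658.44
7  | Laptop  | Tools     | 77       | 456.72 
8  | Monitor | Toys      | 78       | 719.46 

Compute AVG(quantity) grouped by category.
SELECT category, AVG(quantity) as result
FROM sales
GROUP BY category

Result:
  Clothing: 42.00
  Furniture: 38.00
  Garden: 59.00
  Tools: 66.00
  Toys: 78.00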